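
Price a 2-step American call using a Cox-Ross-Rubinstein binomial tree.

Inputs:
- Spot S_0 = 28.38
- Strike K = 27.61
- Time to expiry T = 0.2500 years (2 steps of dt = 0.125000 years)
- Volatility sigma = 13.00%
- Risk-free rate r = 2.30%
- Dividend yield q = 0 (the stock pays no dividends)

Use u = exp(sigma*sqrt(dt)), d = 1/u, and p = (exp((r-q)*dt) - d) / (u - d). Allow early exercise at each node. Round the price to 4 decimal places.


Answer: Price = V(0,0) = 1.3232

Derivation:
dt = T/N = 0.125000
u = exp(sigma*sqrt(dt)) = 1.047035; d = 1/u = 0.955078
p = (exp((r-q)*dt) - d) / (u - d) = 0.519821
Discount per step: exp(-r*dt) = 0.997129
Stock lattice S(k, i) with i counting down-moves:
  k=0: S(0,0) = 28.3800
  k=1: S(1,0) = 29.7148; S(1,1) = 27.1051
  k=2: S(2,0) = 31.1125; S(2,1) = 28.3800; S(2,2) = 25.8875
Terminal payoffs V(N, i) = max(S_T - K, 0):
  V(2,0) = 3.502465; V(2,1) = 0.770000; V(2,2) = 0.000000
Backward induction: V(k, i) = exp(-r*dt) * [p * V(k+1, i) + (1-p) * V(k+1, i+1)]; then take max(V_cont, immediate exercise) for American.
  V(1,0) = exp(-r*dt) * [p*3.502465 + (1-p)*0.770000] = 2.184106; exercise = 2.104841; V(1,0) = max -> 2.184106
  V(1,1) = exp(-r*dt) * [p*0.770000 + (1-p)*0.000000] = 0.399113; exercise = 0.000000; V(1,1) = max -> 0.399113
  V(0,0) = exp(-r*dt) * [p*2.184106 + (1-p)*0.399113] = 1.323181; exercise = 0.770000; V(0,0) = max -> 1.323181


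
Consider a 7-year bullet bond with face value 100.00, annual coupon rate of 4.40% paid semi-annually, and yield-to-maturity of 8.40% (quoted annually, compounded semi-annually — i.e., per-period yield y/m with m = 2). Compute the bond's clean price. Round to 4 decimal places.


Answer: Price = 79.1500

Derivation:
Coupon per period c = face * coupon_rate / m = 2.200000
Periods per year m = 2; per-period yield y/m = 0.042000
Number of cashflows N = 14
Cashflows (t years, CF_t, discount factor 1/(1+y/m)^(m*t), PV):
  t = 0.5000: CF_t = 2.200000, DF = 0.959693, PV = 2.111324
  t = 1.0000: CF_t = 2.200000, DF = 0.921010, PV = 2.026223
  t = 1.5000: CF_t = 2.200000, DF = 0.883887, PV = 1.944552
  t = 2.0000: CF_t = 2.200000, DF = 0.848260, PV = 1.866173
  t = 2.5000: CF_t = 2.200000, DF = 0.814069, PV = 1.790953
  t = 3.0000: CF_t = 2.200000, DF = 0.781257, PV = 1.718764
  t = 3.5000: CF_t = 2.200000, DF = 0.749766, PV = 1.649486
  t = 4.0000: CF_t = 2.200000, DF = 0.719545, PV = 1.583000
  t = 4.5000: CF_t = 2.200000, DF = 0.690543, PV = 1.519194
  t = 5.0000: CF_t = 2.200000, DF = 0.662709, PV = 1.457960
  t = 5.5000: CF_t = 2.200000, DF = 0.635997, PV = 1.399193
  t = 6.0000: CF_t = 2.200000, DF = 0.610362, PV = 1.342796
  t = 6.5000: CF_t = 2.200000, DF = 0.585760, PV = 1.288672
  t = 7.0000: CF_t = 102.200000, DF = 0.562150, PV = 57.451693
Price P = sum_t PV_t = 79.149983


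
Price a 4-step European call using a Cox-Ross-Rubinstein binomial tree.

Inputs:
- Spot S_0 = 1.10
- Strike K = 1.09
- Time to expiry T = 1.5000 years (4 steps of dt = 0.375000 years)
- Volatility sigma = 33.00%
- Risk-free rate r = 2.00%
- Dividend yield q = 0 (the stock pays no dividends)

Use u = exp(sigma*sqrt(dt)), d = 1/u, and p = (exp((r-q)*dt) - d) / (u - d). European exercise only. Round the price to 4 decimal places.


Answer: Price = V(0,0) = 0.1860

Derivation:
dt = T/N = 0.375000
u = exp(sigma*sqrt(dt)) = 1.223949; d = 1/u = 0.817027
p = (exp((r-q)*dt) - d) / (u - d) = 0.468151
Discount per step: exp(-r*dt) = 0.992528
Stock lattice S(k, i) with i counting down-moves:
  k=0: S(0,0) = 1.1000
  k=1: S(1,0) = 1.3463; S(1,1) = 0.8987
  k=2: S(2,0) = 1.6479; S(2,1) = 1.1000; S(2,2) = 0.7343
  k=3: S(3,0) = 2.0169; S(3,1) = 1.3463; S(3,2) = 0.8987; S(3,3) = 0.5999
  k=4: S(4,0) = 2.4686; S(4,1) = 1.6479; S(4,2) = 1.1000; S(4,3) = 0.7343; S(4,4) = 0.4902
Terminal payoffs V(N, i) = max(S_T - K, 0):
  V(4,0) = 1.378577; V(4,1) = 0.557858; V(4,2) = 0.010000; V(4,3) = 0.000000; V(4,4) = 0.000000
Backward induction: V(k, i) = exp(-r*dt) * [p * V(k+1, i) + (1-p) * V(k+1, i+1)].
  V(3,0) = exp(-r*dt) * [p*1.378577 + (1-p)*0.557858] = 0.935039
  V(3,1) = exp(-r*dt) * [p*0.557858 + (1-p)*0.010000] = 0.264489
  V(3,2) = exp(-r*dt) * [p*0.010000 + (1-p)*0.000000] = 0.004647
  V(3,3) = exp(-r*dt) * [p*0.000000 + (1-p)*0.000000] = 0.000000
  V(2,0) = exp(-r*dt) * [p*0.935039 + (1-p)*0.264489] = 0.574086
  V(2,1) = exp(-r*dt) * [p*0.264489 + (1-p)*0.004647] = 0.125348
  V(2,2) = exp(-r*dt) * [p*0.004647 + (1-p)*0.000000] = 0.002159
  V(1,0) = exp(-r*dt) * [p*0.574086 + (1-p)*0.125348] = 0.332919
  V(1,1) = exp(-r*dt) * [p*0.125348 + (1-p)*0.002159] = 0.059383
  V(0,0) = exp(-r*dt) * [p*0.332919 + (1-p)*0.059383] = 0.186039


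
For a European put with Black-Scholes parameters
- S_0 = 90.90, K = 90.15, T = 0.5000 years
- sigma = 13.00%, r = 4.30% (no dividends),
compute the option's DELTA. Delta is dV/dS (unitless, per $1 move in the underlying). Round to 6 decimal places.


Answer: Delta = -0.355698

Derivation:
d1 = 0.3699805857; d2 = 0.2780567041
phi(d1) = 0.3725509954; exp(-qT) = 1.0000000000; exp(-rT) = 0.9787294775
N(-d1) = 0.3556984780
Delta = -exp(-qT) * N(-d1) = -1.0000000000 * 0.3556984780 = -0.355698


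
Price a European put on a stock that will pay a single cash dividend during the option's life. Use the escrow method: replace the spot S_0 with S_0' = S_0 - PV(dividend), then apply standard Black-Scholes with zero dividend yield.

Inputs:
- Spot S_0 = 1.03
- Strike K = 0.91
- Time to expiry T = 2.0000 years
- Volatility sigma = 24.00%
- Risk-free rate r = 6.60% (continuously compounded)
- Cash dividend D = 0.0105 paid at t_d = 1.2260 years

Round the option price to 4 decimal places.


Answer: Price = 0.0415

Derivation:
PV(D) = D * exp(-r * t_d) = 0.0105 * 0.92227116 = 0.00968385
S_0' = S_0 - PV(D) = 1.0300 - 0.00968385 = 1.02031615
d1 = (ln(S_0'/K) + (r + sigma^2/2)*T) / (sigma*sqrt(T)) = 0.89573698
d2 = d1 - sigma*sqrt(T) = 0.55632573
exp(-rT) = 0.87634100
N(-d1) = 0.18519663; N(-d2) = 0.28899410
P = K * exp(-rT) * N(-d2) - S_0' * N(-d1) = 0.9100 * 0.87634100 * 0.28899410 - 1.02031615 * 0.18519663 = 0.0415


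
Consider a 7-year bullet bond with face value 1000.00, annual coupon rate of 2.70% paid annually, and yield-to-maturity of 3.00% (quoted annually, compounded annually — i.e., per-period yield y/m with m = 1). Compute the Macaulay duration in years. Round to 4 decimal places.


Coupon per period c = face * coupon_rate / m = 27.000000
Periods per year m = 1; per-period yield y/m = 0.030000
Number of cashflows N = 7
Cashflows (t years, CF_t, discount factor 1/(1+y/m)^(m*t), PV):
  t = 1.0000: CF_t = 27.000000, DF = 0.970874, PV = 26.213592
  t = 2.0000: CF_t = 27.000000, DF = 0.942596, PV = 25.450090
  t = 3.0000: CF_t = 27.000000, DF = 0.915142, PV = 24.708825
  t = 4.0000: CF_t = 27.000000, DF = 0.888487, PV = 23.989150
  t = 5.0000: CF_t = 27.000000, DF = 0.862609, PV = 23.290437
  t = 6.0000: CF_t = 27.000000, DF = 0.837484, PV = 22.612075
  t = 7.0000: CF_t = 1027.000000, DF = 0.813092, PV = 835.044982
Price P = sum_t PV_t = 981.309151
Macaulay numerator sum_t t * PV_t:
  t * PV_t at t = 1.0000: 26.213592
  t * PV_t at t = 2.0000: 50.900179
  t * PV_t at t = 3.0000: 74.126474
  t * PV_t at t = 4.0000: 95.956601
  t * PV_t at t = 5.0000: 116.452186
  t * PV_t at t = 6.0000: 135.672450
  t * PV_t at t = 7.0000: 5845.314875
Macaulay duration D = (sum_t t * PV_t) / P = 6344.636357 / 981.309151 = 6.465482

Answer: Macaulay duration = 6.4655 years


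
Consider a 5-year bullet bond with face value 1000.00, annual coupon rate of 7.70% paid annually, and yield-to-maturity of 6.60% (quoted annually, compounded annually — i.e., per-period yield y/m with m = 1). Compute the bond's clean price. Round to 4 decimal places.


Coupon per period c = face * coupon_rate / m = 77.000000
Periods per year m = 1; per-period yield y/m = 0.066000
Number of cashflows N = 5
Cashflows (t years, CF_t, discount factor 1/(1+y/m)^(m*t), PV):
  t = 1.0000: CF_t = 77.000000, DF = 0.938086, PV = 72.232645
  t = 2.0000: CF_t = 77.000000, DF = 0.880006, PV = 67.760455
  t = 3.0000: CF_t = 77.000000, DF = 0.825521, PV = 63.565155
  t = 4.0000: CF_t = 77.000000, DF = 0.774410, PV = 59.629601
  t = 5.0000: CF_t = 1077.000000, DF = 0.726464, PV = 782.401510
Price P = sum_t PV_t = 1045.589367

Answer: Price = 1045.5894


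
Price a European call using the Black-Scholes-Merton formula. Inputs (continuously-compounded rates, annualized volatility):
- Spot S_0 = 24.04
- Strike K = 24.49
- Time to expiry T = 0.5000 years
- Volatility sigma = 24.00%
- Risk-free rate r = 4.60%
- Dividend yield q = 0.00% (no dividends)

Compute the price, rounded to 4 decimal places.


Answer: Price = 1.6760

Derivation:
d1 = (ln(S/K) + (r - q + 0.5*sigma^2) * T) / (sigma * sqrt(T)) = 0.11109967
d2 = d1 - sigma * sqrt(T) = -0.05860596
exp(-rT) = 0.97726248; exp(-qT) = 1.00000000
C = S_0 * exp(-qT) * N(d1) - K * exp(-rT) * N(d2)
N(d1) = 0.54423134; N(d2) = 0.47663298
C = 24.0400 * 1.00000000 * 0.54423134 - 24.4900 * 0.97726248 * 0.47663298 = 1.6760


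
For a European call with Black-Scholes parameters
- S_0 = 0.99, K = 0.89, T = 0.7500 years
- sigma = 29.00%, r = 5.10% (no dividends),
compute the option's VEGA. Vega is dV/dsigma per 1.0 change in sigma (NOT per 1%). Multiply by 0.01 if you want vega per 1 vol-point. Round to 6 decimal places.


Answer: Vega = 0.267366

Derivation:
d1 = 0.7018627447; d2 = 0.4507153776
phi(d1) = 0.3118465031; exp(-qT) = 1.0000000000; exp(-rT) = 0.9624722927
Vega = S * exp(-qT) * phi(d1) * sqrt(T) = 0.9900 * 1.0000000000 * 0.3118465031 * 0.8660254038 = 0.267366


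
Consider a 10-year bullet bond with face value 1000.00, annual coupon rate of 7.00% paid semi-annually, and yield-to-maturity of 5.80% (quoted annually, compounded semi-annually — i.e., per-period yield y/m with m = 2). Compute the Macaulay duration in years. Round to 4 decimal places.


Coupon per period c = face * coupon_rate / m = 35.000000
Periods per year m = 2; per-period yield y/m = 0.029000
Number of cashflows N = 20
Cashflows (t years, CF_t, discount factor 1/(1+y/m)^(m*t), PV):
  t = 0.5000: CF_t = 35.000000, DF = 0.971817, PV = 34.013605
  t = 1.0000: CF_t = 35.000000, DF = 0.944429, PV = 33.055010
  t = 1.5000: CF_t = 35.000000, DF = 0.917812, PV = 32.123431
  t = 2.0000: CF_t = 35.000000, DF = 0.891946, PV = 31.218106
  t = 2.5000: CF_t = 35.000000, DF = 0.866808, PV = 30.338295
  t = 3.0000: CF_t = 35.000000, DF = 0.842379, PV = 29.483280
  t = 3.5000: CF_t = 35.000000, DF = 0.818639, PV = 28.652361
  t = 4.0000: CF_t = 35.000000, DF = 0.795567, PV = 27.844860
  t = 4.5000: CF_t = 35.000000, DF = 0.773146, PV = 27.060117
  t = 5.0000: CF_t = 35.000000, DF = 0.751357, PV = 26.297490
  t = 5.5000: CF_t = 35.000000, DF = 0.730182, PV = 25.556356
  t = 6.0000: CF_t = 35.000000, DF = 0.709603, PV = 24.836108
  t = 6.5000: CF_t = 35.000000, DF = 0.689605, PV = 24.136160
  t = 7.0000: CF_t = 35.000000, DF = 0.670170, PV = 23.455938
  t = 7.5000: CF_t = 35.000000, DF = 0.651282, PV = 22.794886
  t = 8.0000: CF_t = 35.000000, DF = 0.632928, PV = 22.152464
  t = 8.5000: CF_t = 35.000000, DF = 0.615090, PV = 21.528148
  t = 9.0000: CF_t = 35.000000, DF = 0.597755, PV = 20.921427
  t = 9.5000: CF_t = 35.000000, DF = 0.580909, PV = 20.331804
  t = 10.0000: CF_t = 1035.000000, DF = 0.564537, PV = 584.295921
Price P = sum_t PV_t = 1090.095768
Macaulay numerator sum_t t * PV_t:
  t * PV_t at t = 0.5000: 17.006803
  t * PV_t at t = 1.0000: 33.055010
  t * PV_t at t = 1.5000: 48.185146
  t * PV_t at t = 2.0000: 62.436211
  t * PV_t at t = 2.5000: 75.845738
  t * PV_t at t = 3.0000: 88.449840
  t * PV_t at t = 3.5000: 100.283265
  t * PV_t at t = 4.0000: 111.379442
  t * PV_t at t = 4.5000: 121.770527
  t * PV_t at t = 5.0000: 131.487449
  t * PV_t at t = 5.5000: 140.559956
  t * PV_t at t = 6.0000: 149.016651
  t * PV_t at t = 6.5000: 156.885039
  t * PV_t at t = 7.0000: 164.191563
  t * PV_t at t = 7.5000: 170.961644
  t * PV_t at t = 8.0000: 177.219716
  t * PV_t at t = 8.5000: 182.989259
  t * PV_t at t = 9.0000: 188.292841
  t * PV_t at t = 9.5000: 193.152142
  t * PV_t at t = 10.0000: 5842.959211
Macaulay duration D = (sum_t t * PV_t) / P = 8156.127452 / 1090.095768 = 7.482028

Answer: Macaulay duration = 7.4820 years


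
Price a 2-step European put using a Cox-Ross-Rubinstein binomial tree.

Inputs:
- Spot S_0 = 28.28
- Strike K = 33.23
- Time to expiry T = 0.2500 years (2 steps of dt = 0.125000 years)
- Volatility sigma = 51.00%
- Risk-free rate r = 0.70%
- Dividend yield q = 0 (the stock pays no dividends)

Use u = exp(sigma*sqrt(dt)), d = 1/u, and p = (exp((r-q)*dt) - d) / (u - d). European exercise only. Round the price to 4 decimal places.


dt = T/N = 0.125000
u = exp(sigma*sqrt(dt)) = 1.197591; d = 1/u = 0.835009
p = (exp((r-q)*dt) - d) / (u - d) = 0.457458
Discount per step: exp(-r*dt) = 0.999125
Stock lattice S(k, i) with i counting down-moves:
  k=0: S(0,0) = 28.2800
  k=1: S(1,0) = 33.8679; S(1,1) = 23.6141
  k=2: S(2,0) = 40.5599; S(2,1) = 28.2800; S(2,2) = 19.7180
Terminal payoffs V(N, i) = max(K - S_T, 0):
  V(2,0) = 0.000000; V(2,1) = 4.950000; V(2,2) = 13.512030
Backward induction: V(k, i) = exp(-r*dt) * [p * V(k+1, i) + (1-p) * V(k+1, i+1)].
  V(1,0) = exp(-r*dt) * [p*0.000000 + (1-p)*4.950000] = 2.683234
  V(1,1) = exp(-r*dt) * [p*4.950000 + (1-p)*13.512030] = 9.586869
  V(0,0) = exp(-r*dt) * [p*2.683234 + (1-p)*9.586869] = 6.423123

Answer: Price = V(0,0) = 6.4231


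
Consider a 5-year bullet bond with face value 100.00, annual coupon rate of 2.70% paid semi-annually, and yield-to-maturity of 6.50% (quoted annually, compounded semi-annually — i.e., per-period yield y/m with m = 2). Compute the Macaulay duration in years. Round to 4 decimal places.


Answer: Macaulay duration = 4.6776 years

Derivation:
Coupon per period c = face * coupon_rate / m = 1.350000
Periods per year m = 2; per-period yield y/m = 0.032500
Number of cashflows N = 10
Cashflows (t years, CF_t, discount factor 1/(1+y/m)^(m*t), PV):
  t = 0.5000: CF_t = 1.350000, DF = 0.968523, PV = 1.307506
  t = 1.0000: CF_t = 1.350000, DF = 0.938037, PV = 1.266350
  t = 1.5000: CF_t = 1.350000, DF = 0.908510, PV = 1.226489
  t = 2.0000: CF_t = 1.350000, DF = 0.879913, PV = 1.187883
  t = 2.5000: CF_t = 1.350000, DF = 0.852216, PV = 1.150492
  t = 3.0000: CF_t = 1.350000, DF = 0.825391, PV = 1.114278
  t = 3.5000: CF_t = 1.350000, DF = 0.799410, PV = 1.079204
  t = 4.0000: CF_t = 1.350000, DF = 0.774247, PV = 1.045233
  t = 4.5000: CF_t = 1.350000, DF = 0.749876, PV = 1.012333
  t = 5.0000: CF_t = 101.350000, DF = 0.726272, PV = 73.607683
Price P = sum_t PV_t = 83.997449
Macaulay numerator sum_t t * PV_t:
  t * PV_t at t = 0.5000: 0.653753
  t * PV_t at t = 1.0000: 1.266350
  t * PV_t at t = 1.5000: 1.839733
  t * PV_t at t = 2.0000: 2.375765
  t * PV_t at t = 2.5000: 2.876229
  t * PV_t at t = 3.0000: 3.342833
  t * PV_t at t = 3.5000: 3.777212
  t * PV_t at t = 4.0000: 4.180934
  t * PV_t at t = 4.5000: 4.555497
  t * PV_t at t = 5.0000: 368.038417
Macaulay duration D = (sum_t t * PV_t) / P = 392.906723 / 83.997449 = 4.677603


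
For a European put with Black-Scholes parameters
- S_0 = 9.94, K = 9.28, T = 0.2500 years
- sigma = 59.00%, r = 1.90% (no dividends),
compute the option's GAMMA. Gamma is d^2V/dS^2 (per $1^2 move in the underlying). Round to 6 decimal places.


d1 = 0.3965016063; d2 = 0.1015016063
phi(d1) = 0.3687835859; exp(-qT) = 1.0000000000; exp(-rT) = 0.9952612634
Gamma = exp(-qT) * phi(d1) / (S * sigma * sqrt(T)) = 1.0000000000 * 0.3687835859 / (9.9400 * 0.5900 * 0.5000000000) = 0.125766

Answer: Gamma = 0.125766


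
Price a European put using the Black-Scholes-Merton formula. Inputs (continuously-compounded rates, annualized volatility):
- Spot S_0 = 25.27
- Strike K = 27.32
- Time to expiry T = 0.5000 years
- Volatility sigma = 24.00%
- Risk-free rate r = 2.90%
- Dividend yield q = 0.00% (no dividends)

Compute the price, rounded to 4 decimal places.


Answer: Price = 2.7150

Derivation:
d1 = (ln(S/K) + (r - q + 0.5*sigma^2) * T) / (sigma * sqrt(T)) = -0.28933108
d2 = d1 - sigma * sqrt(T) = -0.45903671
exp(-rT) = 0.98560462; exp(-qT) = 1.00000000
P = K * exp(-rT) * N(-d2) - S_0 * exp(-qT) * N(-d1)
N(-d1) = 0.61383599; N(-d2) = 0.67689610
P = 27.3200 * 0.98560462 * 0.67689610 - 25.2700 * 1.00000000 * 0.61383599 = 2.7150


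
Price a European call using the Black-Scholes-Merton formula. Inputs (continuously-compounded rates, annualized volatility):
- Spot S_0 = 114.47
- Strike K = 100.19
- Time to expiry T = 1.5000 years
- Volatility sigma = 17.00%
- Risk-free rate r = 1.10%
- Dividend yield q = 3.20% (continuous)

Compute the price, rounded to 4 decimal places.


d1 = (ln(S/K) + (r - q + 0.5*sigma^2) * T) / (sigma * sqrt(T)) = 0.59277362
d2 = d1 - sigma * sqrt(T) = 0.38456699
exp(-rT) = 0.98363538; exp(-qT) = 0.95313379
C = S_0 * exp(-qT) * N(d1) - K * exp(-rT) * N(d2)
N(d1) = 0.72333367; N(d2) = 0.64972087
C = 114.4700 * 0.95313379 * 0.72333367 - 100.1900 * 0.98363538 * 0.64972087 = 14.8892

Answer: Price = 14.8892


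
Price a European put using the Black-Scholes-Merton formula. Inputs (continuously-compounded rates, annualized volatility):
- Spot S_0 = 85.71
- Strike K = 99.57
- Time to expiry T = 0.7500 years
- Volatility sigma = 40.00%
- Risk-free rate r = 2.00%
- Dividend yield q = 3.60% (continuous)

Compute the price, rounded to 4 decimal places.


Answer: Price = 21.1321

Derivation:
d1 = (ln(S/K) + (r - q + 0.5*sigma^2) * T) / (sigma * sqrt(T)) = -0.29413516
d2 = d1 - sigma * sqrt(T) = -0.64054532
exp(-rT) = 0.98511194; exp(-qT) = 0.97336124
P = K * exp(-rT) * N(-d2) - S_0 * exp(-qT) * N(-d1)
N(-d1) = 0.61567269; N(-d2) = 0.73909093
P = 99.5700 * 0.98511194 * 0.73909093 - 85.7100 * 0.97336124 * 0.61567269 = 21.1321


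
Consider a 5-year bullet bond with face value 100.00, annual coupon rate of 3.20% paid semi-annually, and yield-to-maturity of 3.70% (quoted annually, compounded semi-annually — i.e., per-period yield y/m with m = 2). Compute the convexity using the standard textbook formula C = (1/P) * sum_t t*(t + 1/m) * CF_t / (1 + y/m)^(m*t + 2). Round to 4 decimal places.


Coupon per period c = face * coupon_rate / m = 1.600000
Periods per year m = 2; per-period yield y/m = 0.018500
Number of cashflows N = 10
Cashflows (t years, CF_t, discount factor 1/(1+y/m)^(m*t), PV):
  t = 0.5000: CF_t = 1.600000, DF = 0.981836, PV = 1.570938
  t = 1.0000: CF_t = 1.600000, DF = 0.964002, PV = 1.542403
  t = 1.5000: CF_t = 1.600000, DF = 0.946492, PV = 1.514387
  t = 2.0000: CF_t = 1.600000, DF = 0.929300, PV = 1.486880
  t = 2.5000: CF_t = 1.600000, DF = 0.912420, PV = 1.459872
  t = 3.0000: CF_t = 1.600000, DF = 0.895847, PV = 1.433355
  t = 3.5000: CF_t = 1.600000, DF = 0.879575, PV = 1.407320
  t = 4.0000: CF_t = 1.600000, DF = 0.863598, PV = 1.381757
  t = 4.5000: CF_t = 1.600000, DF = 0.847912, PV = 1.356659
  t = 5.0000: CF_t = 101.600000, DF = 0.832510, PV = 84.583056
Price P = sum_t PV_t = 97.736627
Convexity numerator sum_t t*(t + 1/m) * CF_t / (1+y/m)^(m*t + 2):
  t = 0.5000: term = 0.757194
  t = 1.0000: term = 2.230320
  t = 1.5000: term = 4.379616
  t = 2.0000: term = 7.166775
  t = 2.5000: term = 10.554897
  t = 3.0000: term = 14.508450
  t = 3.5000: term = 18.993225
  t = 4.0000: term = 23.976299
  t = 4.5000: term = 29.425993
  t = 5.0000: term = 2242.301471
Convexity = (1/P) * sum = 2354.294241 / 97.736627 = 24.088147

Answer: Convexity = 24.0881


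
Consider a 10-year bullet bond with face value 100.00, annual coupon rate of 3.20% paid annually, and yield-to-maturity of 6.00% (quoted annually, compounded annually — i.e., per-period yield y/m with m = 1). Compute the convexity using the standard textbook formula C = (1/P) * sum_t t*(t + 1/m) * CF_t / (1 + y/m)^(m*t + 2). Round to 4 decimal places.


Answer: Convexity = 78.9830

Derivation:
Coupon per period c = face * coupon_rate / m = 3.200000
Periods per year m = 1; per-period yield y/m = 0.060000
Number of cashflows N = 10
Cashflows (t years, CF_t, discount factor 1/(1+y/m)^(m*t), PV):
  t = 1.0000: CF_t = 3.200000, DF = 0.943396, PV = 3.018868
  t = 2.0000: CF_t = 3.200000, DF = 0.889996, PV = 2.847989
  t = 3.0000: CF_t = 3.200000, DF = 0.839619, PV = 2.686782
  t = 4.0000: CF_t = 3.200000, DF = 0.792094, PV = 2.534700
  t = 5.0000: CF_t = 3.200000, DF = 0.747258, PV = 2.391226
  t = 6.0000: CF_t = 3.200000, DF = 0.704961, PV = 2.255874
  t = 7.0000: CF_t = 3.200000, DF = 0.665057, PV = 2.128183
  t = 8.0000: CF_t = 3.200000, DF = 0.627412, PV = 2.007720
  t = 9.0000: CF_t = 3.200000, DF = 0.591898, PV = 1.894075
  t = 10.0000: CF_t = 103.200000, DF = 0.558395, PV = 57.626341
Price P = sum_t PV_t = 79.391756
Convexity numerator sum_t t*(t + 1/m) * CF_t / (1+y/m)^(m*t + 2):
  t = 1.0000: term = 5.373563
  t = 2.0000: term = 15.208198
  t = 3.0000: term = 28.694714
  t = 4.0000: term = 45.117475
  t = 5.0000: term = 63.845483
  t = 6.0000: term = 84.324223
  t = 7.0000: term = 106.068205
  t = 8.0000: term = 128.654157
  t = 9.0000: term = 151.714807
  t = 10.0000: term = 5641.596215
Convexity = (1/P) * sum = 6270.597040 / 79.391756 = 78.982974


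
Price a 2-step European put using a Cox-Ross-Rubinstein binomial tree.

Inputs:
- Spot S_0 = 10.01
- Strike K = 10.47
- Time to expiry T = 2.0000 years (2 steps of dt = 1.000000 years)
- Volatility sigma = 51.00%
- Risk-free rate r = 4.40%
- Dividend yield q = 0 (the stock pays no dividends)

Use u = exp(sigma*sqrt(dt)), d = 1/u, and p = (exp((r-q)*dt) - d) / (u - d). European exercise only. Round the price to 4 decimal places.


Answer: Price = V(0,0) = 2.3370

Derivation:
dt = T/N = 1.000000
u = exp(sigma*sqrt(dt)) = 1.665291; d = 1/u = 0.600496
p = (exp((r-q)*dt) - d) / (u - d) = 0.417439
Discount per step: exp(-r*dt) = 0.956954
Stock lattice S(k, i) with i counting down-moves:
  k=0: S(0,0) = 10.0100
  k=1: S(1,0) = 16.6696; S(1,1) = 6.0110
  k=2: S(2,0) = 27.7597; S(2,1) = 10.0100; S(2,2) = 3.6096
Terminal payoffs V(N, i) = max(K - S_T, 0):
  V(2,0) = 0.000000; V(2,1) = 0.460000; V(2,2) = 6.860445
Backward induction: V(k, i) = exp(-r*dt) * [p * V(k+1, i) + (1-p) * V(k+1, i+1)].
  V(1,0) = exp(-r*dt) * [p*0.000000 + (1-p)*0.460000] = 0.256443
  V(1,1) = exp(-r*dt) * [p*0.460000 + (1-p)*6.860445] = 4.008347
  V(0,0) = exp(-r*dt) * [p*0.256443 + (1-p)*4.008347] = 2.337032


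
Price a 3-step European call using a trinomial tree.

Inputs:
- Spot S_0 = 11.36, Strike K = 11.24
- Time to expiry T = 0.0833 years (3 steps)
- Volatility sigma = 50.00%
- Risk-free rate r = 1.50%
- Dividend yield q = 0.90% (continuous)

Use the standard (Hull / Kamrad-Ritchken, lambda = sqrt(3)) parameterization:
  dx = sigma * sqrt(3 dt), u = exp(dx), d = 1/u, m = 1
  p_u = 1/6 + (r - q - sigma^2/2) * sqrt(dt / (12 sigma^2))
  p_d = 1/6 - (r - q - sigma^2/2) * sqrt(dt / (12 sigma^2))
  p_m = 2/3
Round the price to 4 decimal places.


Answer: Price = V(0,0) = 0.6744

Derivation:
dt = T/N = 0.027767; dx = sigma*sqrt(3*dt) = 0.144309
u = exp(dx) = 1.155241; d = 1/u = 0.865620
p_u = 0.155218, p_m = 0.666667, p_d = 0.178115
Discount per step: exp(-r*dt) = 0.999584
Stock lattice S(k, j) with j the centered position index:
  k=0: S(0,+0) = 11.3600
  k=1: S(1,-1) = 9.8334; S(1,+0) = 11.3600; S(1,+1) = 13.1235
  k=2: S(2,-2) = 8.5120; S(2,-1) = 9.8334; S(2,+0) = 11.3600; S(2,+1) = 13.1235; S(2,+2) = 15.1608
  k=3: S(3,-3) = 7.3682; S(3,-2) = 8.5120; S(3,-1) = 9.8334; S(3,+0) = 11.3600; S(3,+1) = 13.1235; S(3,+2) = 15.1608; S(3,+3) = 17.5144
Terminal payoffs V(N, j) = max(S_T - K, 0):
  V(3,-3) = 0.000000; V(3,-2) = 0.000000; V(3,-1) = 0.000000; V(3,+0) = 0.120000; V(3,+1) = 1.883534; V(3,+2) = 3.920840; V(3,+3) = 6.274419
Backward induction: V(k, j) = exp(-r*dt) * [p_u * V(k+1, j+1) + p_m * V(k+1, j) + p_d * V(k+1, j-1)]
  V(2,-2) = exp(-r*dt) * [p_u*0.000000 + p_m*0.000000 + p_d*0.000000] = 0.000000
  V(2,-1) = exp(-r*dt) * [p_u*0.120000 + p_m*0.000000 + p_d*0.000000] = 0.018618
  V(2,+0) = exp(-r*dt) * [p_u*1.883534 + p_m*0.120000 + p_d*0.000000] = 0.372204
  V(2,+1) = exp(-r*dt) * [p_u*3.920840 + p_m*1.883534 + p_d*0.120000] = 1.884864
  V(2,+2) = exp(-r*dt) * [p_u*6.274419 + p_m*3.920840 + p_d*1.883534] = 3.921650
  V(1,-1) = exp(-r*dt) * [p_u*0.372204 + p_m*0.018618 + p_d*0.000000] = 0.070156
  V(1,+0) = exp(-r*dt) * [p_u*1.884864 + p_m*0.372204 + p_d*0.018618] = 0.543791
  V(1,+1) = exp(-r*dt) * [p_u*3.921650 + p_m*1.884864 + p_d*0.372204] = 1.930778
  V(0,+0) = exp(-r*dt) * [p_u*1.930778 + p_m*0.543791 + p_d*0.070156] = 0.674434


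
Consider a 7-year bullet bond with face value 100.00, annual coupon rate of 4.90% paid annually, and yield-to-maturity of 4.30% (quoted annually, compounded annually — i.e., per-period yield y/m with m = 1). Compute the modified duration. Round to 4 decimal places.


Answer: Modified duration = 5.8583

Derivation:
Coupon per period c = face * coupon_rate / m = 4.900000
Periods per year m = 1; per-period yield y/m = 0.043000
Number of cashflows N = 7
Cashflows (t years, CF_t, discount factor 1/(1+y/m)^(m*t), PV):
  t = 1.0000: CF_t = 4.900000, DF = 0.958773, PV = 4.697987
  t = 2.0000: CF_t = 4.900000, DF = 0.919245, PV = 4.504302
  t = 3.0000: CF_t = 4.900000, DF = 0.881347, PV = 4.318602
  t = 4.0000: CF_t = 4.900000, DF = 0.845012, PV = 4.140558
  t = 5.0000: CF_t = 4.900000, DF = 0.810174, PV = 3.969854
  t = 6.0000: CF_t = 4.900000, DF = 0.776773, PV = 3.806188
  t = 7.0000: CF_t = 104.900000, DF = 0.744749, PV = 78.124154
Price P = sum_t PV_t = 103.561644
First compute Macaulay numerator sum_t t * PV_t:
  t * PV_t at t = 1.0000: 4.697987
  t * PV_t at t = 2.0000: 9.008603
  t * PV_t at t = 3.0000: 12.955805
  t * PV_t at t = 4.0000: 16.562231
  t * PV_t at t = 5.0000: 19.849270
  t * PV_t at t = 6.0000: 22.837128
  t * PV_t at t = 7.0000: 546.869080
Macaulay duration D = 632.780104 / 103.561644 = 6.110178
Modified duration = D / (1 + y/m) = 6.110178 / (1 + 0.043000) = 5.858273


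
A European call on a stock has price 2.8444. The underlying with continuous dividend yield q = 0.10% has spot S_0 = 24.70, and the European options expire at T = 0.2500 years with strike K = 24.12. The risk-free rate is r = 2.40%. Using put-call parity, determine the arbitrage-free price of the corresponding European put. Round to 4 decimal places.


Answer: Put price = 2.1263

Derivation:
Put-call parity: C - P = S_0 * exp(-qT) - K * exp(-rT).
S_0 * exp(-qT) = 24.7000 * 0.99975003 = 24.69382577
K * exp(-rT) = 24.1200 * 0.99401796 = 23.97571329
P = C - S*exp(-qT) + K*exp(-rT)
P = 2.8444 - 24.69382577 + 23.97571329 = 2.1263


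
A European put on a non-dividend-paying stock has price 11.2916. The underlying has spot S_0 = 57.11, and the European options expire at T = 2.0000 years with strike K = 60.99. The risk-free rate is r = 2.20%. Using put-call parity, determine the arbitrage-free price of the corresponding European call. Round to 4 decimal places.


Put-call parity: C - P = S_0 * exp(-qT) - K * exp(-rT).
S_0 * exp(-qT) = 57.1100 * 1.00000000 = 57.11000000
K * exp(-rT) = 60.9900 * 0.95695396 = 58.36462187
C = P + S*exp(-qT) - K*exp(-rT)
C = 11.2916 + 57.11000000 - 58.36462187 = 10.0370

Answer: Call price = 10.0370


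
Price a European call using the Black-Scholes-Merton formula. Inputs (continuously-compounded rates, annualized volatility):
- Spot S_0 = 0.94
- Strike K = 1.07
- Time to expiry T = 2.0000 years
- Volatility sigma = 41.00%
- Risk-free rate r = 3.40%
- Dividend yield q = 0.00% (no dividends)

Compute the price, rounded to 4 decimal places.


d1 = (ln(S/K) + (r - q + 0.5*sigma^2) * T) / (sigma * sqrt(T)) = 0.18378903
d2 = d1 - sigma * sqrt(T) = -0.39603853
exp(-rT) = 0.93426047; exp(-qT) = 1.00000000
C = S_0 * exp(-qT) * N(d1) - K * exp(-rT) * N(d2)
N(d1) = 0.57291052; N(d2) = 0.34603830
C = 0.9400 * 1.00000000 * 0.57291052 - 1.0700 * 0.93426047 * 0.34603830 = 0.1926

Answer: Price = 0.1926


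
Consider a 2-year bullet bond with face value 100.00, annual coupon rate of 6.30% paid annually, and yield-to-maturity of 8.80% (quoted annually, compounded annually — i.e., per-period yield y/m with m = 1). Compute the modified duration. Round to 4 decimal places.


Coupon per period c = face * coupon_rate / m = 6.300000
Periods per year m = 1; per-period yield y/m = 0.088000
Number of cashflows N = 2
Cashflows (t years, CF_t, discount factor 1/(1+y/m)^(m*t), PV):
  t = 1.0000: CF_t = 6.300000, DF = 0.919118, PV = 5.790441
  t = 2.0000: CF_t = 106.300000, DF = 0.844777, PV = 89.799822
Price P = sum_t PV_t = 95.590263
First compute Macaulay numerator sum_t t * PV_t:
  t * PV_t at t = 1.0000: 5.790441
  t * PV_t at t = 2.0000: 179.599643
Macaulay duration D = 185.390084 / 95.590263 = 1.939424
Modified duration = D / (1 + y/m) = 1.939424 / (1 + 0.088000) = 1.782559

Answer: Modified duration = 1.7826


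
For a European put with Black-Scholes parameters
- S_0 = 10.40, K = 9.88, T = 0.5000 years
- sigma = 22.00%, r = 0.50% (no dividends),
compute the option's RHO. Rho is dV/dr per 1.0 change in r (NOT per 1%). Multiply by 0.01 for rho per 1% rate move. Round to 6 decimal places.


Answer: Rho = -1.943195

Derivation:
d1 = 0.4235781391; d2 = 0.2680146472
phi(d1) = 0.3647118267; exp(-qT) = 1.0000000000; exp(-rT) = 0.9975031224
N(-d2) = 0.3943440221
Rho = -K*T*exp(-rT)*N(-d2) = -9.8800 * 0.5000 * 0.9975031224 * 0.3943440221 = -1.943195


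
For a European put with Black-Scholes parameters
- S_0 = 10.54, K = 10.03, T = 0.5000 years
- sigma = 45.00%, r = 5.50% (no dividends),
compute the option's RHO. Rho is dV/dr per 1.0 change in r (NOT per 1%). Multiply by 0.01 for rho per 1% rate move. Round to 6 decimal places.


Answer: Rho = -2.277740

Derivation:
d1 = 0.4013913364; d2 = 0.0831932848
phi(d1) = 0.3680648860; exp(-qT) = 1.0000000000; exp(-rT) = 0.9728746826
N(-d2) = 0.4668489261
Rho = -K*T*exp(-rT)*N(-d2) = -10.0300 * 0.5000 * 0.9728746826 * 0.4668489261 = -2.277740


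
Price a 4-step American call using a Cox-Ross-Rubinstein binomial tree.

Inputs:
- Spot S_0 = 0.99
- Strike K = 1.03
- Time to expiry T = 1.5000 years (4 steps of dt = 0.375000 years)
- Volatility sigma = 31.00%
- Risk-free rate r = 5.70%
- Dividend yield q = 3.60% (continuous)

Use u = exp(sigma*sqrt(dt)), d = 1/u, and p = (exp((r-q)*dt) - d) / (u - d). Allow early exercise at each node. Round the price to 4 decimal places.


dt = T/N = 0.375000
u = exp(sigma*sqrt(dt)) = 1.209051; d = 1/u = 0.827095
p = (exp((r-q)*dt) - d) / (u - d) = 0.473382
Discount per step: exp(-r*dt) = 0.978852
Stock lattice S(k, i) with i counting down-moves:
  k=0: S(0,0) = 0.9900
  k=1: S(1,0) = 1.1970; S(1,1) = 0.8188
  k=2: S(2,0) = 1.4472; S(2,1) = 0.9900; S(2,2) = 0.6772
  k=3: S(3,0) = 1.7497; S(3,1) = 1.1970; S(3,2) = 0.8188; S(3,3) = 0.5601
  k=4: S(4,0) = 2.1155; S(4,1) = 1.4472; S(4,2) = 0.9900; S(4,3) = 0.6772; S(4,4) = 0.4633
Terminal payoffs V(N, i) = max(S_T - K, 0):
  V(4,0) = 1.085501; V(4,1) = 0.417185; V(4,2) = 0.000000; V(4,3) = 0.000000; V(4,4) = 0.000000
Backward induction: V(k, i) = exp(-r*dt) * [p * V(k+1, i) + (1-p) * V(k+1, i+1)]; then take max(V_cont, immediate exercise) for American.
  V(3,0) = exp(-r*dt) * [p*1.085501 + (1-p)*0.417185] = 0.718041; exercise = 0.719720; V(3,0) = max -> 0.719720
  V(3,1) = exp(-r*dt) * [p*0.417185 + (1-p)*0.000000] = 0.193312; exercise = 0.166960; V(3,1) = max -> 0.193312
  V(3,2) = exp(-r*dt) * [p*0.000000 + (1-p)*0.000000] = 0.000000; exercise = 0.000000; V(3,2) = max -> 0.000000
  V(3,3) = exp(-r*dt) * [p*0.000000 + (1-p)*0.000000] = 0.000000; exercise = 0.000000; V(3,3) = max -> 0.000000
  V(2,0) = exp(-r*dt) * [p*0.719720 + (1-p)*0.193312] = 0.433146; exercise = 0.417185; V(2,0) = max -> 0.433146
  V(2,1) = exp(-r*dt) * [p*0.193312 + (1-p)*0.000000] = 0.089575; exercise = 0.000000; V(2,1) = max -> 0.089575
  V(2,2) = exp(-r*dt) * [p*0.000000 + (1-p)*0.000000] = 0.000000; exercise = 0.000000; V(2,2) = max -> 0.000000
  V(1,0) = exp(-r*dt) * [p*0.433146 + (1-p)*0.089575] = 0.246881; exercise = 0.166960; V(1,0) = max -> 0.246881
  V(1,1) = exp(-r*dt) * [p*0.089575 + (1-p)*0.000000] = 0.041506; exercise = 0.000000; V(1,1) = max -> 0.041506
  V(0,0) = exp(-r*dt) * [p*0.246881 + (1-p)*0.041506] = 0.135793; exercise = 0.000000; V(0,0) = max -> 0.135793

Answer: Price = V(0,0) = 0.1358


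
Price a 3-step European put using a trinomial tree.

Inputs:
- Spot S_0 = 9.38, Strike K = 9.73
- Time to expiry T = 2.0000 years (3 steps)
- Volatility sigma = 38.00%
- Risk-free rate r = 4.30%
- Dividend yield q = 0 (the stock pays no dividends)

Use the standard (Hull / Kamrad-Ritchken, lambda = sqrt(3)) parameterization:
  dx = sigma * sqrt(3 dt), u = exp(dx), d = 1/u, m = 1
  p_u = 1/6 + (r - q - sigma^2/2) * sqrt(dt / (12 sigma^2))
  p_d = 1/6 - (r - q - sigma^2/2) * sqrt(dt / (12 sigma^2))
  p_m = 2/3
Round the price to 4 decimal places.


dt = T/N = 0.666667; dx = sigma*sqrt(3*dt) = 0.537401
u = exp(dx) = 1.711553; d = 1/u = 0.584265
p_u = 0.148555, p_m = 0.666667, p_d = 0.184779
Discount per step: exp(-r*dt) = 0.971740
Stock lattice S(k, j) with j the centered position index:
  k=0: S(0,+0) = 9.3800
  k=1: S(1,-1) = 5.4804; S(1,+0) = 9.3800; S(1,+1) = 16.0544
  k=2: S(2,-2) = 3.2020; S(2,-1) = 5.4804; S(2,+0) = 9.3800; S(2,+1) = 16.0544; S(2,+2) = 27.4779
  k=3: S(3,-3) = 1.8708; S(3,-2) = 3.2020; S(3,-1) = 5.4804; S(3,+0) = 9.3800; S(3,+1) = 16.0544; S(3,+2) = 27.4779; S(3,+3) = 47.0299
Terminal payoffs V(N, j) = max(K - S_T, 0):
  V(3,-3) = 7.859181; V(3,-2) = 6.527994; V(3,-1) = 4.249597; V(3,+0) = 0.350000; V(3,+1) = 0.000000; V(3,+2) = 0.000000; V(3,+3) = 0.000000
Backward induction: V(k, j) = exp(-r*dt) * [p_u * V(k+1, j+1) + p_m * V(k+1, j) + p_d * V(k+1, j-1)]
  V(2,-2) = exp(-r*dt) * [p_u*4.249597 + p_m*6.527994 + p_d*7.859181] = 6.253637
  V(2,-1) = exp(-r*dt) * [p_u*0.350000 + p_m*4.249597 + p_d*6.527994] = 3.975673
  V(2,+0) = exp(-r*dt) * [p_u*0.000000 + p_m*0.350000 + p_d*4.249597] = 0.989783
  V(2,+1) = exp(-r*dt) * [p_u*0.000000 + p_m*0.000000 + p_d*0.350000] = 0.062845
  V(2,+2) = exp(-r*dt) * [p_u*0.000000 + p_m*0.000000 + p_d*0.000000] = 0.000000
  V(1,-1) = exp(-r*dt) * [p_u*0.989783 + p_m*3.975673 + p_d*6.253637] = 3.841313
  V(1,+0) = exp(-r*dt) * [p_u*0.062845 + p_m*0.989783 + p_d*3.975673] = 1.364139
  V(1,+1) = exp(-r*dt) * [p_u*0.000000 + p_m*0.062845 + p_d*0.989783] = 0.218435
  V(0,+0) = exp(-r*dt) * [p_u*0.218435 + p_m*1.364139 + p_d*3.841313] = 1.604992

Answer: Price = V(0,0) = 1.6050


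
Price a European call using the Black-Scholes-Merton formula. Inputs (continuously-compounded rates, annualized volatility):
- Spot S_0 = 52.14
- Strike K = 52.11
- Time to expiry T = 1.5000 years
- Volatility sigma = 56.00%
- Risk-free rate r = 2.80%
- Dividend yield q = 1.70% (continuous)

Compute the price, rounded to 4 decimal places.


d1 = (ln(S/K) + (r - q + 0.5*sigma^2) * T) / (sigma * sqrt(T)) = 0.36782521
d2 = d1 - sigma * sqrt(T) = -0.31803192
exp(-rT) = 0.95886978; exp(-qT) = 0.97482238
C = S_0 * exp(-qT) * N(d1) - K * exp(-rT) * N(d2)
N(d1) = 0.64349821; N(d2) = 0.37523036
C = 52.1400 * 0.97482238 * 0.64349821 - 52.1100 * 0.95886978 * 0.37523036 = 13.9582

Answer: Price = 13.9582


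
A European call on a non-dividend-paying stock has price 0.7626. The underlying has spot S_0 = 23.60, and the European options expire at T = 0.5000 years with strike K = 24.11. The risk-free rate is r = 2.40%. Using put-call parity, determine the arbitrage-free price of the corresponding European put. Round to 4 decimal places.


Answer: Put price = 0.9850

Derivation:
Put-call parity: C - P = S_0 * exp(-qT) - K * exp(-rT).
S_0 * exp(-qT) = 23.6000 * 1.00000000 = 23.60000000
K * exp(-rT) = 24.1100 * 0.98807171 = 23.82240900
P = C - S*exp(-qT) + K*exp(-rT)
P = 0.7626 - 23.60000000 + 23.82240900 = 0.9850


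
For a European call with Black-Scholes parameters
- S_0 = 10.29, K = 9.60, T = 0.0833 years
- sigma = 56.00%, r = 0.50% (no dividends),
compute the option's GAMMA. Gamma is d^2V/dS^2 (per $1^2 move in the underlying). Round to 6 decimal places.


d1 = 0.5128353386; d2 = 0.3512095981
phi(d1) = 0.3497843086; exp(-qT) = 1.0000000000; exp(-rT) = 0.9995835867
Gamma = exp(-qT) * phi(d1) / (S * sigma * sqrt(T)) = 1.0000000000 * 0.3497843086 / (10.2900 * 0.5600 * 0.2886173938) = 0.210317

Answer: Gamma = 0.210317


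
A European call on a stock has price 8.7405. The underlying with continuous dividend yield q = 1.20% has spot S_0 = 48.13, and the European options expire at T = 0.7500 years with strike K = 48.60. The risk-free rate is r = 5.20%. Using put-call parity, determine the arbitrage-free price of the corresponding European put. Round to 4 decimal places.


Put-call parity: C - P = S_0 * exp(-qT) - K * exp(-rT).
S_0 * exp(-qT) = 48.1300 * 0.99104038 = 47.69877343
K * exp(-rT) = 48.6000 * 0.96175071 = 46.74108446
P = C - S*exp(-qT) + K*exp(-rT)
P = 8.7405 - 47.69877343 + 46.74108446 = 7.7828

Answer: Put price = 7.7828


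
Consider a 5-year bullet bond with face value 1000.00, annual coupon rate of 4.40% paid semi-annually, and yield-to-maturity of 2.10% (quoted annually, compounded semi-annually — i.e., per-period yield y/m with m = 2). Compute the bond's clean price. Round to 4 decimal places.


Coupon per period c = face * coupon_rate / m = 22.000000
Periods per year m = 2; per-period yield y/m = 0.010500
Number of cashflows N = 10
Cashflows (t years, CF_t, discount factor 1/(1+y/m)^(m*t), PV):
  t = 0.5000: CF_t = 22.000000, DF = 0.989609, PV = 21.771400
  t = 1.0000: CF_t = 22.000000, DF = 0.979326, PV = 21.545176
  t = 1.5000: CF_t = 22.000000, DF = 0.969150, PV = 21.321302
  t = 2.0000: CF_t = 22.000000, DF = 0.959080, PV = 21.099755
  t = 2.5000: CF_t = 22.000000, DF = 0.949114, PV = 20.880509
  t = 3.0000: CF_t = 22.000000, DF = 0.939252, PV = 20.663542
  t = 3.5000: CF_t = 22.000000, DF = 0.929492, PV = 20.448830
  t = 4.0000: CF_t = 22.000000, DF = 0.919834, PV = 20.236348
  t = 4.5000: CF_t = 22.000000, DF = 0.910276, PV = 20.026074
  t = 5.0000: CF_t = 1022.000000, DF = 0.900818, PV = 920.635500
Price P = sum_t PV_t = 1108.628437

Answer: Price = 1108.6284


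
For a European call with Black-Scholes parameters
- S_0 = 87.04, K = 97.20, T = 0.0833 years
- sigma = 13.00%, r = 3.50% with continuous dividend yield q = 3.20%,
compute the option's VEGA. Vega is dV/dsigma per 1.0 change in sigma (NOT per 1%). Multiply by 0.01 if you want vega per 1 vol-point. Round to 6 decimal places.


d1 = -2.9170677356; d2 = -2.9545879968
phi(d1) = 0.0056642509; exp(-qT) = 0.9973379496; exp(-rT) = 0.9970887459
Vega = S * exp(-qT) * phi(d1) * sqrt(T) = 87.0400 * 0.9973379496 * 0.0056642509 * 0.2886173938 = 0.141914

Answer: Vega = 0.141914


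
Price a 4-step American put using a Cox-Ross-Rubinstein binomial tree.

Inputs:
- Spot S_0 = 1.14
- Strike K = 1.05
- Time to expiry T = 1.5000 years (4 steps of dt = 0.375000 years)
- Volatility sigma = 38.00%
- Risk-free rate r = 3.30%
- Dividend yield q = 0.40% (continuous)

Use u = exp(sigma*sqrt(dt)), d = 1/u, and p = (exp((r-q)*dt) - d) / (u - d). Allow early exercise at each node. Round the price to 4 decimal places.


dt = T/N = 0.375000
u = exp(sigma*sqrt(dt)) = 1.262005; d = 1/u = 0.792390
p = (exp((r-q)*dt) - d) / (u - d) = 0.465369
Discount per step: exp(-r*dt) = 0.987701
Stock lattice S(k, i) with i counting down-moves:
  k=0: S(0,0) = 1.1400
  k=1: S(1,0) = 1.4387; S(1,1) = 0.9033
  k=2: S(2,0) = 1.8156; S(2,1) = 1.1400; S(2,2) = 0.7158
  k=3: S(3,0) = 2.2913; S(3,1) = 1.4387; S(3,2) = 0.9033; S(3,3) = 0.5672
  k=4: S(4,0) = 2.8917; S(4,1) = 1.8156; S(4,2) = 1.1400; S(4,3) = 0.7158; S(4,4) = 0.4494
Terminal payoffs V(N, i) = max(K - S_T, 0):
  V(4,0) = 0.000000; V(4,1) = 0.000000; V(4,2) = 0.000000; V(4,3) = 0.334215; V(4,4) = 0.600571
Backward induction: V(k, i) = exp(-r*dt) * [p * V(k+1, i) + (1-p) * V(k+1, i+1)]; then take max(V_cont, immediate exercise) for American.
  V(3,0) = exp(-r*dt) * [p*0.000000 + (1-p)*0.000000] = 0.000000; exercise = 0.000000; V(3,0) = max -> 0.000000
  V(3,1) = exp(-r*dt) * [p*0.000000 + (1-p)*0.000000] = 0.000000; exercise = 0.000000; V(3,1) = max -> 0.000000
  V(3,2) = exp(-r*dt) * [p*0.000000 + (1-p)*0.334215] = 0.176484; exercise = 0.146675; V(3,2) = max -> 0.176484
  V(3,3) = exp(-r*dt) * [p*0.334215 + (1-p)*0.600571] = 0.470755; exercise = 0.482819; V(3,3) = max -> 0.482819
  V(2,0) = exp(-r*dt) * [p*0.000000 + (1-p)*0.000000] = 0.000000; exercise = 0.000000; V(2,0) = max -> 0.000000
  V(2,1) = exp(-r*dt) * [p*0.000000 + (1-p)*0.176484] = 0.093193; exercise = 0.000000; V(2,1) = max -> 0.093193
  V(2,2) = exp(-r*dt) * [p*0.176484 + (1-p)*0.482819] = 0.336075; exercise = 0.334215; V(2,2) = max -> 0.336075
  V(1,0) = exp(-r*dt) * [p*0.000000 + (1-p)*0.093193] = 0.049211; exercise = 0.000000; V(1,0) = max -> 0.049211
  V(1,1) = exp(-r*dt) * [p*0.093193 + (1-p)*0.336075] = 0.220302; exercise = 0.146675; V(1,1) = max -> 0.220302
  V(0,0) = exp(-r*dt) * [p*0.049211 + (1-p)*0.220302] = 0.138951; exercise = 0.000000; V(0,0) = max -> 0.138951

Answer: Price = V(0,0) = 0.1390
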